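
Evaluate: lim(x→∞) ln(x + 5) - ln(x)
This is an ∞-∞ indeterminate form.

Combine fractions or rationalize to convert ∞-∞ to 0/0 form:
  lim(x→∞) ln(x + 5) - ln(x) = 0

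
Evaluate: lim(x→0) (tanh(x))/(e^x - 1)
This is a 0/0 indeterminate form.

Apply L'Hôpital's rule: differentiate numerator and denominator separately.
  f(x) = tanh(x)   ⇒   f'(x) = 1 - tanh(x)^2
  g(x) = e^(x) - 1   ⇒   g'(x) = e^(x)
  lim(x→0) f'(x)/g'(x) = lim(x→0) (1 - tanh(x)^2)/(e^(x))
  = 1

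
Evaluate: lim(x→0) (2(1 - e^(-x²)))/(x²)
This is a 0/0 indeterminate form.

Apply L'Hôpital's rule: differentiate numerator and denominator separately.
  f(x) = 2 - 2·e^(-x^2)   ⇒   f'(x) = 4·x·e^(-x^2)
  g(x) = x^2   ⇒   g'(x) = 2·x
  lim(x→0) f'(x)/g'(x) = lim(x→0) (4·x·e^(-x^2))/(2·x)
  = 2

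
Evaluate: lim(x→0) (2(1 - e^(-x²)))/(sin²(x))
This is a 0/0 indeterminate form.

Apply L'Hôpital's rule: differentiate numerator and denominator separately.
  f(x) = 2 - 2·e^(-x^2)   ⇒   f'(x) = 4·x·e^(-x^2)
  g(x) = sin(x)^2   ⇒   g'(x) = 2·sin(x)·cos(x)
  lim(x→0) f'(x)/g'(x) = lim(x→0) (4·x·e^(-x^2))/(2·sin(x)·cos(x))
  = 2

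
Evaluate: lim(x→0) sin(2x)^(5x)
This is an exponential indeterminate form.

For exponential indeterminate forms, take the natural log:
  Let L = lim(x→0) sin(2x)^(5x)
  Then ln(L) = lim(x→0) [exponent × ln(base)]
  Evaluate using L'Hôpital or standard limits, then exponentiate.
  L = 1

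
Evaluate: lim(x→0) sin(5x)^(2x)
This is an exponential indeterminate form.

For exponential indeterminate forms, take the natural log:
  Let L = lim(x→0) sin(5x)^(2x)
  Then ln(L) = lim(x→0) [exponent × ln(base)]
  Evaluate using L'Hôpital or standard limits, then exponentiate.
  L = 1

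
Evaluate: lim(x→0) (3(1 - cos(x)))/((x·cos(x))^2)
This is a 0/0 indeterminate form.

Apply L'Hôpital's rule: differentiate numerator and denominator separately.
  f(x) = 3 - 3·cos(x)   ⇒   f'(x) = 3·sin(x)
  g(x) = x^2·cos(x)^2   ⇒   g'(x) = -2·x^2·sin(x)·cos(x) + 2·x·cos(x)^2
  lim(x→0) f'(x)/g'(x) = lim(x→0) (3·sin(x))/(-2·x^2·sin(x)·cos(x) + 2·x·cos(x)^2)
  = 3/2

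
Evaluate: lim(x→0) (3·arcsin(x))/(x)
This is a 0/0 indeterminate form.

Apply L'Hôpital's rule: differentiate numerator and denominator separately.
  f(x) = 3·asin(x)   ⇒   f'(x) = 3/sqrt(1 - x^2)
  g(x) = x   ⇒   g'(x) = 1
  lim(x→0) f'(x)/g'(x) = lim(x→0) (3/sqrt(1 - x^2))/(1)
  = 3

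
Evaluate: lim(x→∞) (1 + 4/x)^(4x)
This is an exponential indeterminate form.

For exponential indeterminate forms, take the natural log:
  Let L = lim(x→∞) (1 + 4/x)^(4x)
  Then ln(L) = lim(x→∞) [exponent × ln(base)]
  Evaluate using L'Hôpital or standard limits, then exponentiate.
  L = e^(16)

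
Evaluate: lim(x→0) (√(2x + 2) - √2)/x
This is a standard limit.

Factor or rationalize the expression:
  lim(x→0) (√(2x + 2) - √2)/x = sqrt(2)/2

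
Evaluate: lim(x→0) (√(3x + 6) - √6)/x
This is a standard limit.

Factor or rationalize the expression:
  lim(x→0) (√(3x + 6) - √6)/x = sqrt(6)/4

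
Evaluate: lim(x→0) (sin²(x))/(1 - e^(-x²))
This is a 0/0 indeterminate form.

Apply L'Hôpital's rule: differentiate numerator and denominator separately.
  f(x) = sin(x)^2   ⇒   f'(x) = 2·sin(x)·cos(x)
  g(x) = 1 - e^(-x^2)   ⇒   g'(x) = 2·x·e^(-x^2)
  lim(x→0) f'(x)/g'(x) = lim(x→0) (2·sin(x)·cos(x))/(2·x·e^(-x^2))
  = 1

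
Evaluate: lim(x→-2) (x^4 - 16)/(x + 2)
This is a standard limit.

Factor or rationalize the expression:
  lim(x→-2) (x^4 - 16)/(x + 2) = -32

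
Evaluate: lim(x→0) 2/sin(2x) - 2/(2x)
This is an ∞-∞ indeterminate form.

Combine fractions or rationalize to convert ∞-∞ to 0/0 form:
  lim(x→0) 2/sin(2x) - 2/(2x) = 0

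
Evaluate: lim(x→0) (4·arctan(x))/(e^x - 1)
This is a 0/0 indeterminate form.

Apply L'Hôpital's rule: differentiate numerator and denominator separately.
  f(x) = 4·atan(x)   ⇒   f'(x) = 4/(x^2 + 1)
  g(x) = e^(x) - 1   ⇒   g'(x) = e^(x)
  lim(x→0) f'(x)/g'(x) = lim(x→0) (4/(x^2 + 1))/(e^(x))
  = 4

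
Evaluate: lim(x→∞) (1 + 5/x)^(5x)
This is an exponential indeterminate form.

For exponential indeterminate forms, take the natural log:
  Let L = lim(x→∞) (1 + 5/x)^(5x)
  Then ln(L) = lim(x→∞) [exponent × ln(base)]
  Evaluate using L'Hôpital or standard limits, then exponentiate.
  L = e^(25)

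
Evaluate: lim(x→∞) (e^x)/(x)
This is an ∞/∞ indeterminate form.

Apply L'Hôpital's rule: differentiate numerator and denominator separately.
  f(x) = e^(x)   ⇒   f'(x) = e^(x)
  g(x) = x   ⇒   g'(x) = 1
  lim(x→∞) f'(x)/g'(x) = lim(x→∞) (e^(x))/(1)
  = ∞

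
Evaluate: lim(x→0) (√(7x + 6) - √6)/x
This is a standard limit.

Factor or rationalize the expression:
  lim(x→0) (√(7x + 6) - √6)/x = 7·sqrt(6)/12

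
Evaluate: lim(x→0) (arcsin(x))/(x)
This is a 0/0 indeterminate form.

Apply L'Hôpital's rule: differentiate numerator and denominator separately.
  f(x) = asin(x)   ⇒   f'(x) = 1/sqrt(1 - x^2)
  g(x) = x   ⇒   g'(x) = 1
  lim(x→0) f'(x)/g'(x) = lim(x→0) (1/sqrt(1 - x^2))/(1)
  = 1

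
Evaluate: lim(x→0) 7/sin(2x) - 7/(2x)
This is an ∞-∞ indeterminate form.

Combine fractions or rationalize to convert ∞-∞ to 0/0 form:
  lim(x→0) 7/sin(2x) - 7/(2x) = 0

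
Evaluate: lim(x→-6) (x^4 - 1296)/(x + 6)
This is a standard limit.

Factor or rationalize the expression:
  lim(x→-6) (x^4 - 1296)/(x + 6) = -864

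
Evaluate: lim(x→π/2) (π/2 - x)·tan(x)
This is a 0·∞ indeterminate form.

Rewrite 0·∞ as a quotient (0/0 or ∞/∞ form), then apply L'Hôpital's rule:
  lim(x→π/2) (π/2 - x)·tan(x) = 1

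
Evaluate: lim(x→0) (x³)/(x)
This is a 0/0 indeterminate form.

Apply L'Hôpital's rule: differentiate numerator and denominator separately.
  f(x) = x^3   ⇒   f'(x) = 3·x^2
  g(x) = x   ⇒   g'(x) = 1
  lim(x→0) f'(x)/g'(x) = lim(x→0) (3·x^2)/(1)
  = 0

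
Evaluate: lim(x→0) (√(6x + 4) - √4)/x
This is a standard limit.

Factor or rationalize the expression:
  lim(x→0) (√(6x + 4) - √4)/x = 3/2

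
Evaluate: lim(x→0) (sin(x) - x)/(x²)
This is a 0/0 indeterminate form.

Apply L'Hôpital's rule: differentiate numerator and denominator separately.
  f(x) = -x + sin(x)   ⇒   f'(x) = cos(x) - 1
  g(x) = x^2   ⇒   g'(x) = 2·x
  lim(x→0) f'(x)/g'(x) = lim(x→0) (cos(x) - 1)/(2·x)
  = 0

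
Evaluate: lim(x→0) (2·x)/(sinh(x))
This is a 0/0 indeterminate form.

Apply L'Hôpital's rule: differentiate numerator and denominator separately.
  f(x) = 2·x   ⇒   f'(x) = 2
  g(x) = sinh(x)   ⇒   g'(x) = cosh(x)
  lim(x→0) f'(x)/g'(x) = lim(x→0) (2)/(cosh(x))
  = 2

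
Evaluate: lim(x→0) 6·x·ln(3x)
This is a 0·∞ indeterminate form.

Rewrite 0·∞ as a quotient (0/0 or ∞/∞ form), then apply L'Hôpital's rule:
  lim(x→0) 6·x·ln(3x) = 0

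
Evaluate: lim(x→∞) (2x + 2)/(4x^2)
This is an ∞/∞ indeterminate form.

Apply L'Hôpital's rule: differentiate numerator and denominator separately.
  f(x) = 2·x + 2   ⇒   f'(x) = 2
  g(x) = 4·x^2   ⇒   g'(x) = 8·x
  lim(x→∞) f'(x)/g'(x) = lim(x→∞) (2)/(8·x)
  = 0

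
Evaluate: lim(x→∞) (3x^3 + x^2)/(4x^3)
This is an ∞/∞ indeterminate form.

Apply L'Hôpital's rule: differentiate numerator and denominator separately.
  f(x) = 3·x^3 + x^2   ⇒   f'(x) = 9·x^2 + 2·x
  g(x) = 4·x^3   ⇒   g'(x) = 12·x^2
  lim(x→∞) f'(x)/g'(x) = lim(x→∞) (9·x^2 + 2·x)/(12·x^2)
  = 3/4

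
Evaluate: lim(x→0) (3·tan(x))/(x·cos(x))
This is a 0/0 indeterminate form.

Apply L'Hôpital's rule: differentiate numerator and denominator separately.
  f(x) = 3·tan(x)   ⇒   f'(x) = 3·tan(x)^2 + 3
  g(x) = x·cos(x)   ⇒   g'(x) = -x·sin(x) + cos(x)
  lim(x→0) f'(x)/g'(x) = lim(x→0) (3·tan(x)^2 + 3)/(-x·sin(x) + cos(x))
  = 3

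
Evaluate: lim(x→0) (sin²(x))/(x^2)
This is a 0/0 indeterminate form.

Apply L'Hôpital's rule: differentiate numerator and denominator separately.
  f(x) = sin(x)^2   ⇒   f'(x) = 2·sin(x)·cos(x)
  g(x) = x^2   ⇒   g'(x) = 2·x
  lim(x→0) f'(x)/g'(x) = lim(x→0) (2·sin(x)·cos(x))/(2·x)
  = 1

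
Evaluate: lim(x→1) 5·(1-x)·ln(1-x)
This is a 0·∞ indeterminate form.

Rewrite 0·∞ as a quotient (0/0 or ∞/∞ form), then apply L'Hôpital's rule:
  lim(x→1) 5·(1-x)·ln(1-x) = 0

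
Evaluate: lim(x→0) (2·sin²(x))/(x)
This is a 0/0 indeterminate form.

Apply L'Hôpital's rule: differentiate numerator and denominator separately.
  f(x) = 2·sin(x)^2   ⇒   f'(x) = 4·sin(x)·cos(x)
  g(x) = x   ⇒   g'(x) = 1
  lim(x→0) f'(x)/g'(x) = lim(x→0) (4·sin(x)·cos(x))/(1)
  = 0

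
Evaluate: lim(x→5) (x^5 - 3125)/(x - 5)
This is a standard limit.

Factor or rationalize the expression:
  lim(x→5) (x^5 - 3125)/(x - 5) = 3125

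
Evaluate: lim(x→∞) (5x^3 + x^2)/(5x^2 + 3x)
This is an ∞/∞ indeterminate form.

Apply L'Hôpital's rule: differentiate numerator and denominator separately.
  f(x) = 5·x^3 + x^2   ⇒   f'(x) = 15·x^2 + 2·x
  g(x) = 5·x^2 + 3·x   ⇒   g'(x) = 10·x + 3
  lim(x→∞) f'(x)/g'(x) = lim(x→∞) (15·x^2 + 2·x)/(10·x + 3)
  = ∞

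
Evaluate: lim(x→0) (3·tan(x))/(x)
This is a 0/0 indeterminate form.

Apply L'Hôpital's rule: differentiate numerator and denominator separately.
  f(x) = 3·tan(x)   ⇒   f'(x) = 3·tan(x)^2 + 3
  g(x) = x   ⇒   g'(x) = 1
  lim(x→0) f'(x)/g'(x) = lim(x→0) (3·tan(x)^2 + 3)/(1)
  = 3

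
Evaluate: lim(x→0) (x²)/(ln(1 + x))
This is a 0/0 indeterminate form.

Apply L'Hôpital's rule: differentiate numerator and denominator separately.
  f(x) = x^2   ⇒   f'(x) = 2·x
  g(x) = ln(x + 1)   ⇒   g'(x) = 1/(x + 1)
  lim(x→0) f'(x)/g'(x) = lim(x→0) (2·x)/(1/(x + 1))
  = 0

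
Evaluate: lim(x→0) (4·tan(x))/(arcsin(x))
This is a 0/0 indeterminate form.

Apply L'Hôpital's rule: differentiate numerator and denominator separately.
  f(x) = 4·tan(x)   ⇒   f'(x) = 4·tan(x)^2 + 4
  g(x) = asin(x)   ⇒   g'(x) = 1/sqrt(1 - x^2)
  lim(x→0) f'(x)/g'(x) = lim(x→0) (4·tan(x)^2 + 4)/(1/sqrt(1 - x^2))
  = 4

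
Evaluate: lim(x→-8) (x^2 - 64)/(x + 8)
This is a standard limit.

Factor or rationalize the expression:
  lim(x→-8) (x^2 - 64)/(x + 8) = -16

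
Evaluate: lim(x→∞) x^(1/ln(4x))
This is an exponential indeterminate form.

For exponential indeterminate forms, take the natural log:
  Let L = lim(x→∞) x^(1/ln(4x))
  Then ln(L) = lim(x→∞) [exponent × ln(base)]
  Evaluate using L'Hôpital or standard limits, then exponentiate.
  L = e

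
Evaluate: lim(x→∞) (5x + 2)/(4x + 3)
This is an ∞/∞ indeterminate form.

Apply L'Hôpital's rule: differentiate numerator and denominator separately.
  f(x) = 5·x + 2   ⇒   f'(x) = 5
  g(x) = 4·x + 3   ⇒   g'(x) = 4
  lim(x→∞) f'(x)/g'(x) = lim(x→∞) (5)/(4)
  = 5/4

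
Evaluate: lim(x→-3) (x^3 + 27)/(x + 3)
This is a standard limit.

Factor or rationalize the expression:
  lim(x→-3) (x^3 + 27)/(x + 3) = 27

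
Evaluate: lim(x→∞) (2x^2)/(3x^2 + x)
This is an ∞/∞ indeterminate form.

Apply L'Hôpital's rule: differentiate numerator and denominator separately.
  f(x) = 2·x^2   ⇒   f'(x) = 4·x
  g(x) = 3·x^2 + x   ⇒   g'(x) = 6·x + 1
  lim(x→∞) f'(x)/g'(x) = lim(x→∞) (4·x)/(6·x + 1)
  = 2/3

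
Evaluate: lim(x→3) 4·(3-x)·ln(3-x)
This is a 0·∞ indeterminate form.

Rewrite 0·∞ as a quotient (0/0 or ∞/∞ form), then apply L'Hôpital's rule:
  lim(x→3) 4·(3-x)·ln(3-x) = 0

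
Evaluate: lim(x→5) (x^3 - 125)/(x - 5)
This is a standard limit.

Factor or rationalize the expression:
  lim(x→5) (x^3 - 125)/(x - 5) = 75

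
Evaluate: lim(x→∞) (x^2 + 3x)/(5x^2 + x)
This is an ∞/∞ indeterminate form.

Apply L'Hôpital's rule: differentiate numerator and denominator separately.
  f(x) = x^2 + 3·x   ⇒   f'(x) = 2·x + 3
  g(x) = 5·x^2 + x   ⇒   g'(x) = 10·x + 1
  lim(x→∞) f'(x)/g'(x) = lim(x→∞) (2·x + 3)/(10·x + 1)
  = 1/5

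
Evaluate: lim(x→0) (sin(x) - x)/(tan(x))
This is a 0/0 indeterminate form.

Apply L'Hôpital's rule: differentiate numerator and denominator separately.
  f(x) = -x + sin(x)   ⇒   f'(x) = cos(x) - 1
  g(x) = tan(x)   ⇒   g'(x) = tan(x)^2 + 1
  lim(x→0) f'(x)/g'(x) = lim(x→0) (cos(x) - 1)/(tan(x)^2 + 1)
  = 0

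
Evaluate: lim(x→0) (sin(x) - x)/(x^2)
This is a 0/0 indeterminate form.

Apply L'Hôpital's rule: differentiate numerator and denominator separately.
  f(x) = -x + sin(x)   ⇒   f'(x) = cos(x) - 1
  g(x) = x^2   ⇒   g'(x) = 2·x
  lim(x→0) f'(x)/g'(x) = lim(x→0) (cos(x) - 1)/(2·x)
  = 0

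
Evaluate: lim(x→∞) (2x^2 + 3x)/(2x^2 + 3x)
This is an ∞/∞ indeterminate form.

Apply L'Hôpital's rule: differentiate numerator and denominator separately.
  f(x) = 2·x^2 + 3·x   ⇒   f'(x) = 4·x + 3
  g(x) = 2·x^2 + 3·x   ⇒   g'(x) = 4·x + 3
  lim(x→∞) f'(x)/g'(x) = lim(x→∞) (4·x + 3)/(4·x + 3)
  = 1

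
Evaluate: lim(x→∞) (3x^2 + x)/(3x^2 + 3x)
This is an ∞/∞ indeterminate form.

Apply L'Hôpital's rule: differentiate numerator and denominator separately.
  f(x) = 3·x^2 + x   ⇒   f'(x) = 6·x + 1
  g(x) = 3·x^2 + 3·x   ⇒   g'(x) = 6·x + 3
  lim(x→∞) f'(x)/g'(x) = lim(x→∞) (6·x + 1)/(6·x + 3)
  = 1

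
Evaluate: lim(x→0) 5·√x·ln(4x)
This is a 0·∞ indeterminate form.

Rewrite 0·∞ as a quotient (0/0 or ∞/∞ form), then apply L'Hôpital's rule:
  lim(x→0) 5·√x·ln(4x) = 0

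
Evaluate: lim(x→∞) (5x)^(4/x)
This is an exponential indeterminate form.

For exponential indeterminate forms, take the natural log:
  Let L = lim(x→∞) (5x)^(4/x)
  Then ln(L) = lim(x→∞) [exponent × ln(base)]
  Evaluate using L'Hôpital or standard limits, then exponentiate.
  L = 1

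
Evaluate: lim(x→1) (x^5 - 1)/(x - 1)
This is a standard limit.

Factor or rationalize the expression:
  lim(x→1) (x^5 - 1)/(x - 1) = 5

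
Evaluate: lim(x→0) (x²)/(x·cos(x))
This is a 0/0 indeterminate form.

Apply L'Hôpital's rule: differentiate numerator and denominator separately.
  f(x) = x^2   ⇒   f'(x) = 2·x
  g(x) = x·cos(x)   ⇒   g'(x) = -x·sin(x) + cos(x)
  lim(x→0) f'(x)/g'(x) = lim(x→0) (2·x)/(-x·sin(x) + cos(x))
  = 0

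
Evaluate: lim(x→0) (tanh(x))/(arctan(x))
This is a 0/0 indeterminate form.

Apply L'Hôpital's rule: differentiate numerator and denominator separately.
  f(x) = tanh(x)   ⇒   f'(x) = 1 - tanh(x)^2
  g(x) = atan(x)   ⇒   g'(x) = 1/(x^2 + 1)
  lim(x→0) f'(x)/g'(x) = lim(x→0) (1 - tanh(x)^2)/(1/(x^2 + 1))
  = 1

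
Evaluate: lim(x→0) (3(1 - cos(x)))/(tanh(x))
This is a 0/0 indeterminate form.

Apply L'Hôpital's rule: differentiate numerator and denominator separately.
  f(x) = 3 - 3·cos(x)   ⇒   f'(x) = 3·sin(x)
  g(x) = tanh(x)   ⇒   g'(x) = 1 - tanh(x)^2
  lim(x→0) f'(x)/g'(x) = lim(x→0) (3·sin(x))/(1 - tanh(x)^2)
  = 0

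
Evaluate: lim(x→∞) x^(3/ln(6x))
This is an exponential indeterminate form.

For exponential indeterminate forms, take the natural log:
  Let L = lim(x→∞) x^(3/ln(6x))
  Then ln(L) = lim(x→∞) [exponent × ln(base)]
  Evaluate using L'Hôpital or standard limits, then exponentiate.
  L = e^(3)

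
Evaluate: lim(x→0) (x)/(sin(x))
This is a 0/0 indeterminate form.

Apply L'Hôpital's rule: differentiate numerator and denominator separately.
  f(x) = x   ⇒   f'(x) = 1
  g(x) = sin(x)   ⇒   g'(x) = cos(x)
  lim(x→0) f'(x)/g'(x) = lim(x→0) (1)/(cos(x))
  = 1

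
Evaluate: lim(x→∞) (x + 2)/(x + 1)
This is an ∞/∞ indeterminate form.

Apply L'Hôpital's rule: differentiate numerator and denominator separately.
  f(x) = x + 2   ⇒   f'(x) = 1
  g(x) = x + 1   ⇒   g'(x) = 1
  lim(x→∞) f'(x)/g'(x) = lim(x→∞) (1)/(1)
  = 1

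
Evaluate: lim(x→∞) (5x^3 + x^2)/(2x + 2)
This is an ∞/∞ indeterminate form.

Apply L'Hôpital's rule: differentiate numerator and denominator separately.
  f(x) = 5·x^3 + x^2   ⇒   f'(x) = 15·x^2 + 2·x
  g(x) = 2·x + 2   ⇒   g'(x) = 2
  lim(x→∞) f'(x)/g'(x) = lim(x→∞) (15·x^2 + 2·x)/(2)
  = ∞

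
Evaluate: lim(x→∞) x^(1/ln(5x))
This is an exponential indeterminate form.

For exponential indeterminate forms, take the natural log:
  Let L = lim(x→∞) x^(1/ln(5x))
  Then ln(L) = lim(x→∞) [exponent × ln(base)]
  Evaluate using L'Hôpital or standard limits, then exponentiate.
  L = e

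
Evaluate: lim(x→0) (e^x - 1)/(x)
This is a 0/0 indeterminate form.

Apply L'Hôpital's rule: differentiate numerator and denominator separately.
  f(x) = e^(x) - 1   ⇒   f'(x) = e^(x)
  g(x) = x   ⇒   g'(x) = 1
  lim(x→0) f'(x)/g'(x) = lim(x→0) (e^(x))/(1)
  = 1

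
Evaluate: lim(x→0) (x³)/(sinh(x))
This is a 0/0 indeterminate form.

Apply L'Hôpital's rule: differentiate numerator and denominator separately.
  f(x) = x^3   ⇒   f'(x) = 3·x^2
  g(x) = sinh(x)   ⇒   g'(x) = cosh(x)
  lim(x→0) f'(x)/g'(x) = lim(x→0) (3·x^2)/(cosh(x))
  = 0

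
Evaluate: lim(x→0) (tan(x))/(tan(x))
This is a 0/0 indeterminate form.

Apply L'Hôpital's rule: differentiate numerator and denominator separately.
  f(x) = tan(x)   ⇒   f'(x) = tan(x)^2 + 1
  g(x) = tan(x)   ⇒   g'(x) = tan(x)^2 + 1
  lim(x→0) f'(x)/g'(x) = lim(x→0) (tan(x)^2 + 1)/(tan(x)^2 + 1)
  = 1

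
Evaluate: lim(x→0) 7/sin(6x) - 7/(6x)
This is an ∞-∞ indeterminate form.

Combine fractions or rationalize to convert ∞-∞ to 0/0 form:
  lim(x→0) 7/sin(6x) - 7/(6x) = 0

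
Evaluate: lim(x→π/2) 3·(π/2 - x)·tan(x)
This is a 0·∞ indeterminate form.

Rewrite 0·∞ as a quotient (0/0 or ∞/∞ form), then apply L'Hôpital's rule:
  lim(x→π/2) 3·(π/2 - x)·tan(x) = 3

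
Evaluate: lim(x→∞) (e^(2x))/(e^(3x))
This is an ∞/∞ indeterminate form.

Apply L'Hôpital's rule: differentiate numerator and denominator separately.
  f(x) = e^(2·x)   ⇒   f'(x) = 2·e^(2·x)
  g(x) = e^(3·x)   ⇒   g'(x) = 3·e^(3·x)
  lim(x→∞) f'(x)/g'(x) = lim(x→∞) (2·e^(2·x))/(3·e^(3·x))
  = 0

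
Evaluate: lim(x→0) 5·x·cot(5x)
This is a 0·∞ indeterminate form.

Rewrite 0·∞ as a quotient (0/0 or ∞/∞ form), then apply L'Hôpital's rule:
  lim(x→0) 5·x·cot(5x) = 1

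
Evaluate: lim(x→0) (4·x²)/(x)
This is a 0/0 indeterminate form.

Apply L'Hôpital's rule: differentiate numerator and denominator separately.
  f(x) = 4·x^2   ⇒   f'(x) = 8·x
  g(x) = x   ⇒   g'(x) = 1
  lim(x→0) f'(x)/g'(x) = lim(x→0) (8·x)/(1)
  = 0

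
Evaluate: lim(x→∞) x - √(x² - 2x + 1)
This is an ∞-∞ indeterminate form.

Combine fractions or rationalize to convert ∞-∞ to 0/0 form:
  lim(x→∞) x - √(x² - 2x + 1) = 1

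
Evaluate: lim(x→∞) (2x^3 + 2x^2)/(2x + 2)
This is an ∞/∞ indeterminate form.

Apply L'Hôpital's rule: differentiate numerator and denominator separately.
  f(x) = 2·x^3 + 2·x^2   ⇒   f'(x) = 6·x^2 + 4·x
  g(x) = 2·x + 2   ⇒   g'(x) = 2
  lim(x→∞) f'(x)/g'(x) = lim(x→∞) (6·x^2 + 4·x)/(2)
  = ∞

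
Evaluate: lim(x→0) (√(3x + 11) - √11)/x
This is a standard limit.

Factor or rationalize the expression:
  lim(x→0) (√(3x + 11) - √11)/x = 3·sqrt(11)/22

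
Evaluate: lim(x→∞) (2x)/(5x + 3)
This is an ∞/∞ indeterminate form.

Apply L'Hôpital's rule: differentiate numerator and denominator separately.
  f(x) = 2·x   ⇒   f'(x) = 2
  g(x) = 5·x + 3   ⇒   g'(x) = 5
  lim(x→∞) f'(x)/g'(x) = lim(x→∞) (2)/(5)
  = 2/5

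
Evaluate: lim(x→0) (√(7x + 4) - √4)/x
This is a standard limit.

Factor or rationalize the expression:
  lim(x→0) (√(7x + 4) - √4)/x = 7/4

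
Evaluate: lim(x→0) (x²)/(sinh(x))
This is a 0/0 indeterminate form.

Apply L'Hôpital's rule: differentiate numerator and denominator separately.
  f(x) = x^2   ⇒   f'(x) = 2·x
  g(x) = sinh(x)   ⇒   g'(x) = cosh(x)
  lim(x→0) f'(x)/g'(x) = lim(x→0) (2·x)/(cosh(x))
  = 0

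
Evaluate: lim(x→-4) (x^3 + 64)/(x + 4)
This is a standard limit.

Factor or rationalize the expression:
  lim(x→-4) (x^3 + 64)/(x + 4) = 48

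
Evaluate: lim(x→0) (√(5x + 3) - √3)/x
This is a standard limit.

Factor or rationalize the expression:
  lim(x→0) (√(5x + 3) - √3)/x = 5·sqrt(3)/6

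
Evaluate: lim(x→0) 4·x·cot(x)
This is a 0·∞ indeterminate form.

Rewrite 0·∞ as a quotient (0/0 or ∞/∞ form), then apply L'Hôpital's rule:
  lim(x→0) 4·x·cot(x) = 4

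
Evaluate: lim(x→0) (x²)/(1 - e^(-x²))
This is a 0/0 indeterminate form.

Apply L'Hôpital's rule: differentiate numerator and denominator separately.
  f(x) = x^2   ⇒   f'(x) = 2·x
  g(x) = 1 - e^(-x^2)   ⇒   g'(x) = 2·x·e^(-x^2)
  lim(x→0) f'(x)/g'(x) = lim(x→0) (2·x)/(2·x·e^(-x^2))
  = 1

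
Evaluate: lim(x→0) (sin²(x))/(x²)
This is a 0/0 indeterminate form.

Apply L'Hôpital's rule: differentiate numerator and denominator separately.
  f(x) = sin(x)^2   ⇒   f'(x) = 2·sin(x)·cos(x)
  g(x) = x^2   ⇒   g'(x) = 2·x
  lim(x→0) f'(x)/g'(x) = lim(x→0) (2·sin(x)·cos(x))/(2·x)
  = 1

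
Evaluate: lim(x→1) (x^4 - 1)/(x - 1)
This is a standard limit.

Factor or rationalize the expression:
  lim(x→1) (x^4 - 1)/(x - 1) = 4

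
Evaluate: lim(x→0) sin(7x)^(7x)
This is an exponential indeterminate form.

For exponential indeterminate forms, take the natural log:
  Let L = lim(x→0) sin(7x)^(7x)
  Then ln(L) = lim(x→0) [exponent × ln(base)]
  Evaluate using L'Hôpital or standard limits, then exponentiate.
  L = 1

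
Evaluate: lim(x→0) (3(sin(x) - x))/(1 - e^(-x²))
This is a 0/0 indeterminate form.

Apply L'Hôpital's rule: differentiate numerator and denominator separately.
  f(x) = -3·x + 3·sin(x)   ⇒   f'(x) = 3·cos(x) - 3
  g(x) = 1 - e^(-x^2)   ⇒   g'(x) = 2·x·e^(-x^2)
  lim(x→0) f'(x)/g'(x) = lim(x→0) (3·cos(x) - 3)/(2·x·e^(-x^2))
  = 0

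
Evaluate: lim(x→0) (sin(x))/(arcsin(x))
This is a 0/0 indeterminate form.

Apply L'Hôpital's rule: differentiate numerator and denominator separately.
  f(x) = sin(x)   ⇒   f'(x) = cos(x)
  g(x) = asin(x)   ⇒   g'(x) = 1/sqrt(1 - x^2)
  lim(x→0) f'(x)/g'(x) = lim(x→0) (cos(x))/(1/sqrt(1 - x^2))
  = 1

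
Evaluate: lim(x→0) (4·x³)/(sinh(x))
This is a 0/0 indeterminate form.

Apply L'Hôpital's rule: differentiate numerator and denominator separately.
  f(x) = 4·x^3   ⇒   f'(x) = 12·x^2
  g(x) = sinh(x)   ⇒   g'(x) = cosh(x)
  lim(x→0) f'(x)/g'(x) = lim(x→0) (12·x^2)/(cosh(x))
  = 0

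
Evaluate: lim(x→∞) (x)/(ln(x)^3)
This is an ∞/∞ indeterminate form.

Apply L'Hôpital's rule: differentiate numerator and denominator separately.
  f(x) = x   ⇒   f'(x) = 1
  g(x) = ln(x)^3   ⇒   g'(x) = 3·ln(x)^2/x
  lim(x→∞) f'(x)/g'(x) = lim(x→∞) (1)/(3·ln(x)^2/x)
  = ∞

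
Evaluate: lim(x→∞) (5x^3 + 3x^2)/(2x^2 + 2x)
This is an ∞/∞ indeterminate form.

Apply L'Hôpital's rule: differentiate numerator and denominator separately.
  f(x) = 5·x^3 + 3·x^2   ⇒   f'(x) = 15·x^2 + 6·x
  g(x) = 2·x^2 + 2·x   ⇒   g'(x) = 4·x + 2
  lim(x→∞) f'(x)/g'(x) = lim(x→∞) (15·x^2 + 6·x)/(4·x + 2)
  = ∞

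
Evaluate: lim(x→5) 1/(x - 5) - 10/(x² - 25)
This is an ∞-∞ indeterminate form.

Combine fractions or rationalize to convert ∞-∞ to 0/0 form:
  lim(x→5) 1/(x - 5) - 10/(x² - 25) = 1/10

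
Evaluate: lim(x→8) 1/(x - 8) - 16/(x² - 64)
This is an ∞-∞ indeterminate form.

Combine fractions or rationalize to convert ∞-∞ to 0/0 form:
  lim(x→8) 1/(x - 8) - 16/(x² - 64) = 1/16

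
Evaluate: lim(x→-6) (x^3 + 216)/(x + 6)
This is a standard limit.

Factor or rationalize the expression:
  lim(x→-6) (x^3 + 216)/(x + 6) = 108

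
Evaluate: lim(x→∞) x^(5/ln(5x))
This is an exponential indeterminate form.

For exponential indeterminate forms, take the natural log:
  Let L = lim(x→∞) x^(5/ln(5x))
  Then ln(L) = lim(x→∞) [exponent × ln(base)]
  Evaluate using L'Hôpital or standard limits, then exponentiate.
  L = e^(5)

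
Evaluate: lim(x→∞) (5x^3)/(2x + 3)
This is an ∞/∞ indeterminate form.

Apply L'Hôpital's rule: differentiate numerator and denominator separately.
  f(x) = 5·x^3   ⇒   f'(x) = 15·x^2
  g(x) = 2·x + 3   ⇒   g'(x) = 2
  lim(x→∞) f'(x)/g'(x) = lim(x→∞) (15·x^2)/(2)
  = ∞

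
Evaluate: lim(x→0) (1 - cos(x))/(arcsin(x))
This is a 0/0 indeterminate form.

Apply L'Hôpital's rule: differentiate numerator and denominator separately.
  f(x) = 1 - cos(x)   ⇒   f'(x) = sin(x)
  g(x) = asin(x)   ⇒   g'(x) = 1/sqrt(1 - x^2)
  lim(x→0) f'(x)/g'(x) = lim(x→0) (sin(x))/(1/sqrt(1 - x^2))
  = 0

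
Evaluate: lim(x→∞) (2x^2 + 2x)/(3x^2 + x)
This is an ∞/∞ indeterminate form.

Apply L'Hôpital's rule: differentiate numerator and denominator separately.
  f(x) = 2·x^2 + 2·x   ⇒   f'(x) = 4·x + 2
  g(x) = 3·x^2 + x   ⇒   g'(x) = 6·x + 1
  lim(x→∞) f'(x)/g'(x) = lim(x→∞) (4·x + 2)/(6·x + 1)
  = 2/3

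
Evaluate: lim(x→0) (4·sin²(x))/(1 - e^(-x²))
This is a 0/0 indeterminate form.

Apply L'Hôpital's rule: differentiate numerator and denominator separately.
  f(x) = 4·sin(x)^2   ⇒   f'(x) = 8·sin(x)·cos(x)
  g(x) = 1 - e^(-x^2)   ⇒   g'(x) = 2·x·e^(-x^2)
  lim(x→0) f'(x)/g'(x) = lim(x→0) (8·sin(x)·cos(x))/(2·x·e^(-x^2))
  = 4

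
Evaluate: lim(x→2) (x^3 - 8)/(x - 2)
This is a standard limit.

Factor or rationalize the expression:
  lim(x→2) (x^3 - 8)/(x - 2) = 12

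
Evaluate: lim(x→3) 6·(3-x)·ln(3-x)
This is a 0·∞ indeterminate form.

Rewrite 0·∞ as a quotient (0/0 or ∞/∞ form), then apply L'Hôpital's rule:
  lim(x→3) 6·(3-x)·ln(3-x) = 0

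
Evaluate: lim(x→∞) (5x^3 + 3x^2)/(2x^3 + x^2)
This is an ∞/∞ indeterminate form.

Apply L'Hôpital's rule: differentiate numerator and denominator separately.
  f(x) = 5·x^3 + 3·x^2   ⇒   f'(x) = 15·x^2 + 6·x
  g(x) = 2·x^3 + x^2   ⇒   g'(x) = 6·x^2 + 2·x
  lim(x→∞) f'(x)/g'(x) = lim(x→∞) (15·x^2 + 6·x)/(6·x^2 + 2·x)
  = 5/2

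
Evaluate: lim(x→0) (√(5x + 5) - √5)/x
This is a standard limit.

Factor or rationalize the expression:
  lim(x→0) (√(5x + 5) - √5)/x = sqrt(5)/2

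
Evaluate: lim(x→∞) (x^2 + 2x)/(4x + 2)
This is an ∞/∞ indeterminate form.

Apply L'Hôpital's rule: differentiate numerator and denominator separately.
  f(x) = x^2 + 2·x   ⇒   f'(x) = 2·x + 2
  g(x) = 4·x + 2   ⇒   g'(x) = 4
  lim(x→∞) f'(x)/g'(x) = lim(x→∞) (2·x + 2)/(4)
  = ∞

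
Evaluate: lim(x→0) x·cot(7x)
This is a 0·∞ indeterminate form.

Rewrite 0·∞ as a quotient (0/0 or ∞/∞ form), then apply L'Hôpital's rule:
  lim(x→0) x·cot(7x) = 1/7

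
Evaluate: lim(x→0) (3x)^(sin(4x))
This is an exponential indeterminate form.

For exponential indeterminate forms, take the natural log:
  Let L = lim(x→0) (3x)^(sin(4x))
  Then ln(L) = lim(x→0) [exponent × ln(base)]
  Evaluate using L'Hôpital or standard limits, then exponentiate.
  L = 1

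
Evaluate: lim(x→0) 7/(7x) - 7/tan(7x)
This is an ∞-∞ indeterminate form.

Combine fractions or rationalize to convert ∞-∞ to 0/0 form:
  lim(x→0) 7/(7x) - 7/tan(7x) = 0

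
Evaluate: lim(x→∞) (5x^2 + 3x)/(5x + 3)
This is an ∞/∞ indeterminate form.

Apply L'Hôpital's rule: differentiate numerator and denominator separately.
  f(x) = 5·x^2 + 3·x   ⇒   f'(x) = 10·x + 3
  g(x) = 5·x + 3   ⇒   g'(x) = 5
  lim(x→∞) f'(x)/g'(x) = lim(x→∞) (10·x + 3)/(5)
  = ∞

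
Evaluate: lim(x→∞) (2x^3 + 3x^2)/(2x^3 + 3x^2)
This is an ∞/∞ indeterminate form.

Apply L'Hôpital's rule: differentiate numerator and denominator separately.
  f(x) = 2·x^3 + 3·x^2   ⇒   f'(x) = 6·x^2 + 6·x
  g(x) = 2·x^3 + 3·x^2   ⇒   g'(x) = 6·x^2 + 6·x
  lim(x→∞) f'(x)/g'(x) = lim(x→∞) (6·x^2 + 6·x)/(6·x^2 + 6·x)
  = 1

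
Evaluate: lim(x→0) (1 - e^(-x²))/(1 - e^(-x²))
This is a 0/0 indeterminate form.

Apply L'Hôpital's rule: differentiate numerator and denominator separately.
  f(x) = 1 - e^(-x^2)   ⇒   f'(x) = 2·x·e^(-x^2)
  g(x) = 1 - e^(-x^2)   ⇒   g'(x) = 2·x·e^(-x^2)
  lim(x→0) f'(x)/g'(x) = lim(x→0) (2·x·e^(-x^2))/(2·x·e^(-x^2))
  = 1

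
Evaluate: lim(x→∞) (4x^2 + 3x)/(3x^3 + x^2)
This is an ∞/∞ indeterminate form.

Apply L'Hôpital's rule: differentiate numerator and denominator separately.
  f(x) = 4·x^2 + 3·x   ⇒   f'(x) = 8·x + 3
  g(x) = 3·x^3 + x^2   ⇒   g'(x) = 9·x^2 + 2·x
  lim(x→∞) f'(x)/g'(x) = lim(x→∞) (8·x + 3)/(9·x^2 + 2·x)
  = 0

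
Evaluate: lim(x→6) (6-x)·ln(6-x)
This is a 0·∞ indeterminate form.

Rewrite 0·∞ as a quotient (0/0 or ∞/∞ form), then apply L'Hôpital's rule:
  lim(x→6) (6-x)·ln(6-x) = 0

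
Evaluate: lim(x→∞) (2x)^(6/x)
This is an exponential indeterminate form.

For exponential indeterminate forms, take the natural log:
  Let L = lim(x→∞) (2x)^(6/x)
  Then ln(L) = lim(x→∞) [exponent × ln(base)]
  Evaluate using L'Hôpital or standard limits, then exponentiate.
  L = 1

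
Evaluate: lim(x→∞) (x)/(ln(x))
This is an ∞/∞ indeterminate form.

Apply L'Hôpital's rule: differentiate numerator and denominator separately.
  f(x) = x   ⇒   f'(x) = 1
  g(x) = ln(x)   ⇒   g'(x) = 1/x
  lim(x→∞) f'(x)/g'(x) = lim(x→∞) (1)/(1/x)
  = ∞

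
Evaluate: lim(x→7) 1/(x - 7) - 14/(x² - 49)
This is an ∞-∞ indeterminate form.

Combine fractions or rationalize to convert ∞-∞ to 0/0 form:
  lim(x→7) 1/(x - 7) - 14/(x² - 49) = 1/14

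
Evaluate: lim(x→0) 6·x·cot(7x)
This is a 0·∞ indeterminate form.

Rewrite 0·∞ as a quotient (0/0 or ∞/∞ form), then apply L'Hôpital's rule:
  lim(x→0) 6·x·cot(7x) = 6/7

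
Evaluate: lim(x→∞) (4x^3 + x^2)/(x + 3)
This is an ∞/∞ indeterminate form.

Apply L'Hôpital's rule: differentiate numerator and denominator separately.
  f(x) = 4·x^3 + x^2   ⇒   f'(x) = 12·x^2 + 2·x
  g(x) = x + 3   ⇒   g'(x) = 1
  lim(x→∞) f'(x)/g'(x) = lim(x→∞) (12·x^2 + 2·x)/(1)
  = ∞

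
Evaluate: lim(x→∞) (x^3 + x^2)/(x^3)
This is an ∞/∞ indeterminate form.

Apply L'Hôpital's rule: differentiate numerator and denominator separately.
  f(x) = x^3 + x^2   ⇒   f'(x) = 3·x^2 + 2·x
  g(x) = x^3   ⇒   g'(x) = 3·x^2
  lim(x→∞) f'(x)/g'(x) = lim(x→∞) (3·x^2 + 2·x)/(3·x^2)
  = 1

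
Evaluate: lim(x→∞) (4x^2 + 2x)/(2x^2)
This is an ∞/∞ indeterminate form.

Apply L'Hôpital's rule: differentiate numerator and denominator separately.
  f(x) = 4·x^2 + 2·x   ⇒   f'(x) = 8·x + 2
  g(x) = 2·x^2   ⇒   g'(x) = 4·x
  lim(x→∞) f'(x)/g'(x) = lim(x→∞) (8·x + 2)/(4·x)
  = 2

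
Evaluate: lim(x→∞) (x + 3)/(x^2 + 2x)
This is an ∞/∞ indeterminate form.

Apply L'Hôpital's rule: differentiate numerator and denominator separately.
  f(x) = x + 3   ⇒   f'(x) = 1
  g(x) = x^2 + 2·x   ⇒   g'(x) = 2·x + 2
  lim(x→∞) f'(x)/g'(x) = lim(x→∞) (1)/(2·x + 2)
  = 0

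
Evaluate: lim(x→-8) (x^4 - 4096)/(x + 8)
This is a standard limit.

Factor or rationalize the expression:
  lim(x→-8) (x^4 - 4096)/(x + 8) = -2048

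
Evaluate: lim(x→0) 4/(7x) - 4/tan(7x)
This is an ∞-∞ indeterminate form.

Combine fractions or rationalize to convert ∞-∞ to 0/0 form:
  lim(x→0) 4/(7x) - 4/tan(7x) = 0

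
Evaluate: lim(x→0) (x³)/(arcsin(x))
This is a 0/0 indeterminate form.

Apply L'Hôpital's rule: differentiate numerator and denominator separately.
  f(x) = x^3   ⇒   f'(x) = 3·x^2
  g(x) = asin(x)   ⇒   g'(x) = 1/sqrt(1 - x^2)
  lim(x→0) f'(x)/g'(x) = lim(x→0) (3·x^2)/(1/sqrt(1 - x^2))
  = 0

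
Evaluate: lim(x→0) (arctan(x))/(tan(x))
This is a 0/0 indeterminate form.

Apply L'Hôpital's rule: differentiate numerator and denominator separately.
  f(x) = atan(x)   ⇒   f'(x) = 1/(x^2 + 1)
  g(x) = tan(x)   ⇒   g'(x) = tan(x)^2 + 1
  lim(x→0) f'(x)/g'(x) = lim(x→0) (1/(x^2 + 1))/(tan(x)^2 + 1)
  = 1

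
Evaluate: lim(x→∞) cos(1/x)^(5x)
This is an exponential indeterminate form.

For exponential indeterminate forms, take the natural log:
  Let L = lim(x→∞) cos(1/x)^(5x)
  Then ln(L) = lim(x→∞) [exponent × ln(base)]
  Evaluate using L'Hôpital or standard limits, then exponentiate.
  L = 1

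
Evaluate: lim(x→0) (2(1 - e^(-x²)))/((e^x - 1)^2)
This is a 0/0 indeterminate form.

Apply L'Hôpital's rule: differentiate numerator and denominator separately.
  f(x) = 2 - 2·e^(-x^2)   ⇒   f'(x) = 4·x·e^(-x^2)
  g(x) = (e^(x) - 1)^2   ⇒   g'(x) = 2·(e^(x) - 1)·e^(x)
  lim(x→0) f'(x)/g'(x) = lim(x→0) (4·x·e^(-x^2))/(2·(e^(x) - 1)·e^(x))
  = 2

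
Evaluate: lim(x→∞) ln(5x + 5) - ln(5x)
This is an ∞-∞ indeterminate form.

Combine fractions or rationalize to convert ∞-∞ to 0/0 form:
  lim(x→∞) ln(5x + 5) - ln(5x) = 0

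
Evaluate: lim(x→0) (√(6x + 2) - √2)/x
This is a standard limit.

Factor or rationalize the expression:
  lim(x→0) (√(6x + 2) - √2)/x = 3·sqrt(2)/2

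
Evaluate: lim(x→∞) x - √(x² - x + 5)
This is an ∞-∞ indeterminate form.

Combine fractions or rationalize to convert ∞-∞ to 0/0 form:
  lim(x→∞) x - √(x² - x + 5) = 1/2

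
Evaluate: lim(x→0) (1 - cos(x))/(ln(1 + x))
This is a 0/0 indeterminate form.

Apply L'Hôpital's rule: differentiate numerator and denominator separately.
  f(x) = 1 - cos(x)   ⇒   f'(x) = sin(x)
  g(x) = ln(x + 1)   ⇒   g'(x) = 1/(x + 1)
  lim(x→0) f'(x)/g'(x) = lim(x→0) (sin(x))/(1/(x + 1))
  = 0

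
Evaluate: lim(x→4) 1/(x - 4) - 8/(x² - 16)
This is an ∞-∞ indeterminate form.

Combine fractions or rationalize to convert ∞-∞ to 0/0 form:
  lim(x→4) 1/(x - 4) - 8/(x² - 16) = 1/8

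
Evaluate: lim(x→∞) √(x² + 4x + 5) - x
This is an ∞-∞ indeterminate form.

Combine fractions or rationalize to convert ∞-∞ to 0/0 form:
  lim(x→∞) √(x² + 4x + 5) - x = 2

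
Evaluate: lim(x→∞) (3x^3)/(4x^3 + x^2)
This is an ∞/∞ indeterminate form.

Apply L'Hôpital's rule: differentiate numerator and denominator separately.
  f(x) = 3·x^3   ⇒   f'(x) = 9·x^2
  g(x) = 4·x^3 + x^2   ⇒   g'(x) = 12·x^2 + 2·x
  lim(x→∞) f'(x)/g'(x) = lim(x→∞) (9·x^2)/(12·x^2 + 2·x)
  = 3/4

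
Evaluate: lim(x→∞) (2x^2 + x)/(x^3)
This is an ∞/∞ indeterminate form.

Apply L'Hôpital's rule: differentiate numerator and denominator separately.
  f(x) = 2·x^2 + x   ⇒   f'(x) = 4·x + 1
  g(x) = x^3   ⇒   g'(x) = 3·x^2
  lim(x→∞) f'(x)/g'(x) = lim(x→∞) (4·x + 1)/(3·x^2)
  = 0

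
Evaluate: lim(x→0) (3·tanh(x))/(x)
This is a 0/0 indeterminate form.

Apply L'Hôpital's rule: differentiate numerator and denominator separately.
  f(x) = 3·tanh(x)   ⇒   f'(x) = 3 - 3·tanh(x)^2
  g(x) = x   ⇒   g'(x) = 1
  lim(x→0) f'(x)/g'(x) = lim(x→0) (3 - 3·tanh(x)^2)/(1)
  = 3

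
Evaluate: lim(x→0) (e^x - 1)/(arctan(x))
This is a 0/0 indeterminate form.

Apply L'Hôpital's rule: differentiate numerator and denominator separately.
  f(x) = e^(x) - 1   ⇒   f'(x) = e^(x)
  g(x) = atan(x)   ⇒   g'(x) = 1/(x^2 + 1)
  lim(x→0) f'(x)/g'(x) = lim(x→0) (e^(x))/(1/(x^2 + 1))
  = 1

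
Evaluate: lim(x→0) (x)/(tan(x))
This is a 0/0 indeterminate form.

Apply L'Hôpital's rule: differentiate numerator and denominator separately.
  f(x) = x   ⇒   f'(x) = 1
  g(x) = tan(x)   ⇒   g'(x) = tan(x)^2 + 1
  lim(x→0) f'(x)/g'(x) = lim(x→0) (1)/(tan(x)^2 + 1)
  = 1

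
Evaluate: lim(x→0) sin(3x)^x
This is an exponential indeterminate form.

For exponential indeterminate forms, take the natural log:
  Let L = lim(x→0) sin(3x)^x
  Then ln(L) = lim(x→0) [exponent × ln(base)]
  Evaluate using L'Hôpital or standard limits, then exponentiate.
  L = 1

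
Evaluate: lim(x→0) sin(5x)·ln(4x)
This is a 0·∞ indeterminate form.

Rewrite 0·∞ as a quotient (0/0 or ∞/∞ form), then apply L'Hôpital's rule:
  lim(x→0) sin(5x)·ln(4x) = 0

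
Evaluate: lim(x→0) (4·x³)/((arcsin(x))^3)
This is a 0/0 indeterminate form.

Apply L'Hôpital's rule: differentiate numerator and denominator separately.
  f(x) = 4·x^3   ⇒   f'(x) = 12·x^2
  g(x) = asin(x)^3   ⇒   g'(x) = 3·asin(x)^2/sqrt(1 - x^2)
  lim(x→0) f'(x)/g'(x) = lim(x→0) (12·x^2)/(3·asin(x)^2/sqrt(1 - x^2))
  = 4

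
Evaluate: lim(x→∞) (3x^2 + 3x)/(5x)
This is an ∞/∞ indeterminate form.

Apply L'Hôpital's rule: differentiate numerator and denominator separately.
  f(x) = 3·x^2 + 3·x   ⇒   f'(x) = 6·x + 3
  g(x) = 5·x   ⇒   g'(x) = 5
  lim(x→∞) f'(x)/g'(x) = lim(x→∞) (6·x + 3)/(5)
  = ∞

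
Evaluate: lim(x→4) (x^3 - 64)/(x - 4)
This is a standard limit.

Factor or rationalize the expression:
  lim(x→4) (x^3 - 64)/(x - 4) = 48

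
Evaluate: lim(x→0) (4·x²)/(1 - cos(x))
This is a 0/0 indeterminate form.

Apply L'Hôpital's rule: differentiate numerator and denominator separately.
  f(x) = 4·x^2   ⇒   f'(x) = 8·x
  g(x) = 1 - cos(x)   ⇒   g'(x) = sin(x)
  lim(x→0) f'(x)/g'(x) = lim(x→0) (8·x)/(sin(x))
  = 8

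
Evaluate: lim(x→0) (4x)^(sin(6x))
This is an exponential indeterminate form.

For exponential indeterminate forms, take the natural log:
  Let L = lim(x→0) (4x)^(sin(6x))
  Then ln(L) = lim(x→0) [exponent × ln(base)]
  Evaluate using L'Hôpital or standard limits, then exponentiate.
  L = 1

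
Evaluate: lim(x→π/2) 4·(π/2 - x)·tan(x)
This is a 0·∞ indeterminate form.

Rewrite 0·∞ as a quotient (0/0 or ∞/∞ form), then apply L'Hôpital's rule:
  lim(x→π/2) 4·(π/2 - x)·tan(x) = 4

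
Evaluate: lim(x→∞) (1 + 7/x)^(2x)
This is an exponential indeterminate form.

For exponential indeterminate forms, take the natural log:
  Let L = lim(x→∞) (1 + 7/x)^(2x)
  Then ln(L) = lim(x→∞) [exponent × ln(base)]
  Evaluate using L'Hôpital or standard limits, then exponentiate.
  L = e^(14)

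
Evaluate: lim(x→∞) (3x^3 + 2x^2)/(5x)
This is an ∞/∞ indeterminate form.

Apply L'Hôpital's rule: differentiate numerator and denominator separately.
  f(x) = 3·x^3 + 2·x^2   ⇒   f'(x) = 9·x^2 + 4·x
  g(x) = 5·x   ⇒   g'(x) = 5
  lim(x→∞) f'(x)/g'(x) = lim(x→∞) (9·x^2 + 4·x)/(5)
  = ∞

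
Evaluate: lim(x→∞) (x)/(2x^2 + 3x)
This is an ∞/∞ indeterminate form.

Apply L'Hôpital's rule: differentiate numerator and denominator separately.
  f(x) = x   ⇒   f'(x) = 1
  g(x) = 2·x^2 + 3·x   ⇒   g'(x) = 4·x + 3
  lim(x→∞) f'(x)/g'(x) = lim(x→∞) (1)/(4·x + 3)
  = 0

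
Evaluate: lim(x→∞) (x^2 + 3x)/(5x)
This is an ∞/∞ indeterminate form.

Apply L'Hôpital's rule: differentiate numerator and denominator separately.
  f(x) = x^2 + 3·x   ⇒   f'(x) = 2·x + 3
  g(x) = 5·x   ⇒   g'(x) = 5
  lim(x→∞) f'(x)/g'(x) = lim(x→∞) (2·x + 3)/(5)
  = ∞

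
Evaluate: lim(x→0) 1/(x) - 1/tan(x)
This is an ∞-∞ indeterminate form.

Combine fractions or rationalize to convert ∞-∞ to 0/0 form:
  lim(x→0) 1/(x) - 1/tan(x) = 0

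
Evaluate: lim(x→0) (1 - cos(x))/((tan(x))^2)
This is a 0/0 indeterminate form.

Apply L'Hôpital's rule: differentiate numerator and denominator separately.
  f(x) = 1 - cos(x)   ⇒   f'(x) = sin(x)
  g(x) = tan(x)^2   ⇒   g'(x) = (2·tan(x)^2 + 2)·tan(x)
  lim(x→0) f'(x)/g'(x) = lim(x→0) (sin(x))/((2·tan(x)^2 + 2)·tan(x))
  = 1/2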